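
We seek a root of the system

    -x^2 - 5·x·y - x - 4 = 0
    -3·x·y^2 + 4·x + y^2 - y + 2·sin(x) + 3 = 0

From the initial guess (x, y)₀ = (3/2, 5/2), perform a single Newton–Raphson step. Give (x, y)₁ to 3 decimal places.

(-0.492, 3.350)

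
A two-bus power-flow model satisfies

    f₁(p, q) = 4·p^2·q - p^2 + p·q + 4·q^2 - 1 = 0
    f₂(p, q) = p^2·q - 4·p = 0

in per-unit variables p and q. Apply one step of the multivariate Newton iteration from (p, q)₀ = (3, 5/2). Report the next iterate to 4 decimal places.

At (3, 5/2): F = (112.5000, 10.5000).
Jacobian J = [[8·p·q - 2·p + q, 4·p^2 + p + 8·q], [2·p·q - 4, p^2]].
At the point, J = [[56.5000, 59.0000], [11.0000, 9.0000]] (det J = -140.5000).
Solving J·Δ = −F gives Δ = (2.7972, -4.5854).
Then the next iterate is (p, q)₁ = (5.7972, -2.0854).

(5.7972, -2.0854)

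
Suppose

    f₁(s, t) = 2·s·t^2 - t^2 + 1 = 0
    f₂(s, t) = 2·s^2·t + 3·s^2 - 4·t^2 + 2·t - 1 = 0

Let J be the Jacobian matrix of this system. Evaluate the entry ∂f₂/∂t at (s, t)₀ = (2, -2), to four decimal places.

26.0000

∂f₂/∂t = 2·s^2 - 8·t + 2.
At (2, -2) this is 26.0000.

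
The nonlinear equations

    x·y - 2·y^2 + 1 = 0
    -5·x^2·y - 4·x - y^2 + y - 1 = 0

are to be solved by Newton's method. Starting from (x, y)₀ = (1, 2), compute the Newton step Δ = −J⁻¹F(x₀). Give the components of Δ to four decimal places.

(-0.4293, -0.8370)

At (1, 2): F = (-5.0000, -17.0000).
Jacobian J = [[y, x - 4·y], [-10·x·y - 4, -5·x^2 - 2·y + 1]].
At the point, J = [[2.0000, -7.0000], [-24.0000, -8.0000]] (det J = -184.0000).
Solving J·Δ = −F gives Δ = (-0.4293, -0.8370).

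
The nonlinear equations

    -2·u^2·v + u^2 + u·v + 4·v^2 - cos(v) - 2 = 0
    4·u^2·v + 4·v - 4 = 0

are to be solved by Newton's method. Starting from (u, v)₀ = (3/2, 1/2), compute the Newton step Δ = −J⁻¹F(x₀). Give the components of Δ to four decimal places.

At (3/2, 1/2): F = (-1.127583, 2.5000).
Jacobian J = [[-4·u·v + 2·u + v, -2·u^2 + u + 8·v + sin(v)], [8·u·v, 4·u^2 + 4]].
At the point, J = [[0.5000, 1.479426], [6.0000, 13.0000]] (det J = -2.376553).
Solving J·Δ = −F gives Δ = (-7.7243, 3.3727).

(-7.7243, 3.3727)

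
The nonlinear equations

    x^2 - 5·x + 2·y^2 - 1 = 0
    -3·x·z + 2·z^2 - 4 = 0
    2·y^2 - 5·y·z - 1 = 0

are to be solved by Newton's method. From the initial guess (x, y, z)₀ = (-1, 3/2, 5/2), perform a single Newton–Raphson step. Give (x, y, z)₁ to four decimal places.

At (-1, 3/2, 5/2): F = (9.5000, 16.0000, -15.2500).
Jacobian J = [[2·x - 5, 4·y, 0], [-3·z, 0, -3·x + 4·z], [0, 4·y - 5·z, -5·y]].
At the point, J = [[-7.0000, 6.0000, 0.0000], [-7.5000, 0.0000, 13.0000], [0.0000, -6.5000, -7.5000]] (det J = -929.0000).
Solving J·Δ = −F gives Δ = (0.3587, -1.1648, -1.0238).
Then the next iterate is (x, y, z)₁ = (-0.6413, 0.3352, 1.4762).

(-0.6413, 0.3352, 1.4762)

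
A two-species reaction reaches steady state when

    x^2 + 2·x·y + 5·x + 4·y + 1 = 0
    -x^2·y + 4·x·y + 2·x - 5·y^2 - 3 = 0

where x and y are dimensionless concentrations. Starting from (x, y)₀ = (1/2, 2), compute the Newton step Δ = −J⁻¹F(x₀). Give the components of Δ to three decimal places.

At (1/2, 2): F = (13.750, -18.500).
Jacobian J = [[2·x + 2·y + 5, 2·x + 4], [-2·x·y + 4·y + 2, -x^2 + 4·x - 10·y]].
At the point, J = [[10.000, 5.000], [8.000, -18.250]] (det J = -222.500).
Solving J·Δ = −F gives Δ = (-0.712, -1.326).

(-0.712, -1.326)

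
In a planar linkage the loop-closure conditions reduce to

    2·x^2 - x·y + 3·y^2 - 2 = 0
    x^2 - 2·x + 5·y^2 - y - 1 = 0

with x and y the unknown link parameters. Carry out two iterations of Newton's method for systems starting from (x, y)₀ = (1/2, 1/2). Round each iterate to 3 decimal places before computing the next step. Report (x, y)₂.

At (1/2, 1/2): F = (-1.000, -1.000).
Jacobian J = [[4·x - y, -x + 6·y], [2·x - 2, 10·y - 1]].
At the point, J = [[1.500, 2.500], [-1.000, 4.000]] (det J = 8.500).
Solving J·Δ = −F gives Δ = (0.176, 0.294).
Then the next iterate is (x, y)₁ = (0.676, 0.794).
Round to (0.676, 0.794) and repeat: F = (0.26852, 0.46316), J = [[1.910, 4.088], [-0.648, 6.940]].
Δ = (0.002, -0.067), so (x, y)₂ = (0.678, 0.727).

(0.678, 0.727)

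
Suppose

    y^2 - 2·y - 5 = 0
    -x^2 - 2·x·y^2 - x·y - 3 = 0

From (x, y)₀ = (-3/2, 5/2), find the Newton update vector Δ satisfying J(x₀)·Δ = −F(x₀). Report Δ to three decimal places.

(3.156, 1.250)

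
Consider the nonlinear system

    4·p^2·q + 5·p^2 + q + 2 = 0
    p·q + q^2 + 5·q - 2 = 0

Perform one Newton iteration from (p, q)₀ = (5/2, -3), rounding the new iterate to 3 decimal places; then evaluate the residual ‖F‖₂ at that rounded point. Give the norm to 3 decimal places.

8121.318

At (5/2, -3): F = (-44.750, -15.500).
Jacobian J = [[8·p·q + 10·p, 4·p^2 + 1], [q, p + 2·q + 5]].
At the point, J = [[-35.000, 26.000], [-3.000, 1.500]] (det J = 25.500).
Solving J·Δ = −F gives Δ = (-13.172, -16.010).
Then the next iterate is (p, q)₁ = (-10.672, -19.010).
Re-evaluating at (-10.672, -19.010): F = (-8107.86813, 467.20482), so ‖F‖₂ = 8121.318.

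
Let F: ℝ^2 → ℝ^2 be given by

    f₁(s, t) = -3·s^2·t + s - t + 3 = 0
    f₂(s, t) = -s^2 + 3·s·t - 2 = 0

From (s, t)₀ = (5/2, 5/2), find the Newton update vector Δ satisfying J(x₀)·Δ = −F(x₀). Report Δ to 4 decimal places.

At (5/2, 5/2): F = (-43.8750, 10.5000).
Jacobian J = [[-6·s·t + 1, -3·s^2 - 1], [-2·s + 3·t, 3·s]].
At the point, J = [[-36.5000, -19.7500], [2.5000, 7.5000]] (det J = -224.3750).
Solving J·Δ = −F gives Δ = (-0.5423, -1.2192).

(-0.5423, -1.2192)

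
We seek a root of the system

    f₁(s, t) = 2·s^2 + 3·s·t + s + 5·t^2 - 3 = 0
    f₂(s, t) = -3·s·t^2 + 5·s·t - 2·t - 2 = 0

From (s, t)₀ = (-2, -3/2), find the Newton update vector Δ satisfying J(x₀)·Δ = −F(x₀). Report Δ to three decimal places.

(1.705, 0.173)

At (-2, -3/2): F = (23.250, 29.500).
Jacobian J = [[4·s + 3·t + 1, 3·s + 10·t], [-3·t^2 + 5·t, -6·s·t + 5·s - 2]].
At the point, J = [[-11.500, -21.000], [-14.250, -30.000]] (det J = 45.750).
Solving J·Δ = −F gives Δ = (1.705, 0.173).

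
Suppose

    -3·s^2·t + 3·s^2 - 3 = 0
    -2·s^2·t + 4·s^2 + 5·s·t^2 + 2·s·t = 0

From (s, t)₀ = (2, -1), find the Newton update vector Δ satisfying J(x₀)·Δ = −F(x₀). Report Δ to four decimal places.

(-0.5714, 0.6071)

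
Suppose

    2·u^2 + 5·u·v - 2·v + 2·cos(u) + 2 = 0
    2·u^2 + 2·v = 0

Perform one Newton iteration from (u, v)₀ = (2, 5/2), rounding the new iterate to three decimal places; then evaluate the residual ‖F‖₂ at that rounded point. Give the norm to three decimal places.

At (2, 5/2): F = (29.16771, 13.000).
Jacobian J = [[4·u + 5·v - 2·sin(u), 5·u - 2], [4·u, 2]].
At the point, J = [[18.68141, 8.000], [8.000, 2.000]] (det J = -26.63719).
Solving J·Δ = −F gives Δ = (-1.714, 0.357).
Then the next iterate is (u, v)₁ = (0.286, 2.857).
Re-evaluating at (0.286, 2.857): F = (2.45386, 5.87759), so ‖F‖₂ = 6.369.

6.369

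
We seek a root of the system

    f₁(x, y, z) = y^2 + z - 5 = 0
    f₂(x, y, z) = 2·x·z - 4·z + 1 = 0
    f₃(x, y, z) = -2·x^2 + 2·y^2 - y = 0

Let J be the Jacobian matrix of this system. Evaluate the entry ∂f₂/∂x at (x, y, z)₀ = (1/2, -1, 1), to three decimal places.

∂f₂/∂x = 2·z.
At (1/2, -1, 1) this is 2.000.

2.000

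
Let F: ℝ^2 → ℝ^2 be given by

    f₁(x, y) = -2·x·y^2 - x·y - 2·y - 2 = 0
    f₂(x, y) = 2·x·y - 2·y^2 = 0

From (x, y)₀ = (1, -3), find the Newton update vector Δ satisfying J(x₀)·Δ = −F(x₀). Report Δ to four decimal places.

(0.3974, 1.8846)

At (1, -3): F = (-11.0000, -24.0000).
Jacobian J = [[-2·y^2 - y, -4·x·y - x - 2], [2·y, 2·x - 4·y]].
At the point, J = [[-15.0000, 9.0000], [-6.0000, 14.0000]] (det J = -156.0000).
Solving J·Δ = −F gives Δ = (0.3974, 1.8846).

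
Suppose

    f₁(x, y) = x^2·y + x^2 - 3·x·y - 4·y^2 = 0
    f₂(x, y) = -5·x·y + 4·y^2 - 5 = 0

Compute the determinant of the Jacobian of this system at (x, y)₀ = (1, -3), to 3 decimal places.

-475.000

J = [[2·x·y + 2·x - 3·y, x^2 - 3·x - 8·y], [-5·y, -5·x + 8·y]].
At the point, J = [[5.000, 22.000], [15.000, -29.000]].
det J = -475.000.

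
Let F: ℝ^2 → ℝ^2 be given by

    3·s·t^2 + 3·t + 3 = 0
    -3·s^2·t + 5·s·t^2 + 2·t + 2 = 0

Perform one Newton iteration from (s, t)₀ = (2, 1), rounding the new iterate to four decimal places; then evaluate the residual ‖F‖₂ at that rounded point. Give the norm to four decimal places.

4.7336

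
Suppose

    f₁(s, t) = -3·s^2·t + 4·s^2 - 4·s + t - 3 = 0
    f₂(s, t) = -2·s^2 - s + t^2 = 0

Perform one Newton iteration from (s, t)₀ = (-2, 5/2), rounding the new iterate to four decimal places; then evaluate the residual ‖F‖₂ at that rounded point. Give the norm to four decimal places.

At (-2, 5/2): F = (-6.5000, 0.2500).
Jacobian J = [[-6·s·t + 8·s - 4, -3·s^2 + 1], [-4·s - 1, 2·t]].
At the point, J = [[10.0000, -11.0000], [7.0000, 5.0000]] (det J = 127.0000).
Solving J·Δ = −F gives Δ = (0.2343, -0.3780).
Then the next iterate is (s, t)₁ = (-1.7657, 2.1220).
Re-evaluating at (-1.7657, 2.1220): F = (-1.191670, 0.033191), so ‖F‖₂ = 1.1921.

1.1921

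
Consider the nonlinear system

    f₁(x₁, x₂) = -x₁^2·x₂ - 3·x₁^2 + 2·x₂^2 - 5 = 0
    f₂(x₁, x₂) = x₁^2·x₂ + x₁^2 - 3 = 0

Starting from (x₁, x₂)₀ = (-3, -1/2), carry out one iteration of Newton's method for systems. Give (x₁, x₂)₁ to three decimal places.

(-0.779, 0.074)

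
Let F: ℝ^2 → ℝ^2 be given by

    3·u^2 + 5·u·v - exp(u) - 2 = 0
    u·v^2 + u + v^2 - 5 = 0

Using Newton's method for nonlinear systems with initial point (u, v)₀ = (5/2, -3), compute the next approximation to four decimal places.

(-0.0153, -2.8168)

At (5/2, -3): F = (-32.932494, 29.0000).
Jacobian J = [[6·u + 5·v - exp(u), 5·u], [v^2 + 1, 2·u·v + 2·v]].
At the point, J = [[-12.182494, 12.5000], [10.0000, -21.0000]] (det J = 130.832373).
Solving J·Δ = −F gives Δ = (-2.5153, 0.1832).
Then the next iterate is (u, v)₁ = (-0.0153, -2.8168).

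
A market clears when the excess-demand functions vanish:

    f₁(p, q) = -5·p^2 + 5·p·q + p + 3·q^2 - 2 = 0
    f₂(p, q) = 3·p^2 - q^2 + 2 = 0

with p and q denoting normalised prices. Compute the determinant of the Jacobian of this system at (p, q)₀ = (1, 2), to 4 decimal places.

J = [[-10·p + 5·q + 1, 5·p + 6·q], [6·p, -2·q]].
At the point, J = [[1.0000, 17.0000], [6.0000, -4.0000]].
det J = -106.0000.

-106.0000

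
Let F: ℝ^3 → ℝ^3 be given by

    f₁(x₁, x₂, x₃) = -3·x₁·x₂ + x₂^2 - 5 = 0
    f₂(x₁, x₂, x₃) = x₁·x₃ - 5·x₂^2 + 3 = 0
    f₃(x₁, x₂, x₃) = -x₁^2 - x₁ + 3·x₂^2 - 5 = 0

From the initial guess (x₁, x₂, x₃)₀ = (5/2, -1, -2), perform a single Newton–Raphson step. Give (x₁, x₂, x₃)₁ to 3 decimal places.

At (5/2, -1, -2): F = (3.500, -7.000, -10.750).
Jacobian J = [[-3·x₂, -3·x₁ + 2·x₂, 0], [x₃, -10·x₂, x₁], [-2·x₁ - 1, 6·x₂, 0]].
At the point, J = [[3.000, -9.500, 0.000], [-2.000, 10.000, 2.500], [-6.000, -6.000, 0.000]] (det J = 187.500).
Solving J·Δ = −F gives Δ = (-1.642, -0.150, 2.087).
Then the next iterate is (x₁, x₂, x₃)₁ = (0.858, -1.150, 0.087).

(0.858, -1.150, 0.087)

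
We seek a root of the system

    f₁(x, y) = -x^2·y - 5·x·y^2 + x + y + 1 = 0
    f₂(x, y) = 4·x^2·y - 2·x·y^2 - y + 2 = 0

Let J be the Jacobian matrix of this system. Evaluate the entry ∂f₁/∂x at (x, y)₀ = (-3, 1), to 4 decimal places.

2.0000

∂f₁/∂x = -2·x·y - 5·y^2 + 1.
At (-3, 1) this is 2.0000.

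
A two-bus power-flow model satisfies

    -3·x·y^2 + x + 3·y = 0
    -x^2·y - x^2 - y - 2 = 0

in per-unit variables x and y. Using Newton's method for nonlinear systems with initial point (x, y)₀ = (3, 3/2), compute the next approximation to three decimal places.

(1.359, 1.362)

At (3, 3/2): F = (-12.750, -26.000).
Jacobian J = [[-3·y^2 + 1, -6·x·y + 3], [-2·x·y - 2·x, -x^2 - 1]].
At the point, J = [[-5.750, -24.000], [-15.000, -10.000]] (det J = -302.500).
Solving J·Δ = −F gives Δ = (-1.641, -0.138).
Then the next iterate is (x, y)₁ = (1.359, 1.362).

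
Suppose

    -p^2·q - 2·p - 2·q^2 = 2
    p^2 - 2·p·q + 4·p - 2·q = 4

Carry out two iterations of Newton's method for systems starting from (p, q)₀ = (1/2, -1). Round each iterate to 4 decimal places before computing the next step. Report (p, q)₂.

At (1/2, -1): F = (-4.7500, 1.2500).
Jacobian J = [[-2·p·q - 2, -p^2 - 4·q], [2·p - 2·q + 4, -2·p - 2]].
At the point, J = [[-1.0000, 3.7500], [7.0000, -3.0000]] (det J = -23.2500).
Solving J·Δ = −F gives Δ = (0.4113, 1.3763).
Then the next iterate is (p, q)₁ = (0.9113, 0.3763).
Round to (0.9113, 0.3763) and repeat: F = (-4.418308, -0.962777), J = [[-2.685844, -2.335668], [5.0700, -3.8226]].
Δ = (-0.6622, -1.1302), so (p, q)₂ = (0.2491, -0.7539).

(0.2491, -0.7539)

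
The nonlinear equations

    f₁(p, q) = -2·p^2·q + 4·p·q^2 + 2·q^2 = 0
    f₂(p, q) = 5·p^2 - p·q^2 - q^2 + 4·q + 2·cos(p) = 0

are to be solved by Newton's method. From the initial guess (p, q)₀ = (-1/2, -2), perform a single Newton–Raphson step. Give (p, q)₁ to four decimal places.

At (-1/2, -2): F = (1.0000, -6.994835).
Jacobian J = [[-4·p·q + 4·q^2, -2·p^2 + 8·p·q + 4·q], [10·p - q^2 - 2·sin(p), -2·p·q - 2·q + 4]].
At the point, J = [[12.0000, -0.5000], [-8.041149, 6.0000]] (det J = 67.979426).
Solving J·Δ = −F gives Δ = (-0.0368, 1.1165).
Then the next iterate is (p, q)₁ = (-0.5368, -0.8835).

(-0.5368, -0.8835)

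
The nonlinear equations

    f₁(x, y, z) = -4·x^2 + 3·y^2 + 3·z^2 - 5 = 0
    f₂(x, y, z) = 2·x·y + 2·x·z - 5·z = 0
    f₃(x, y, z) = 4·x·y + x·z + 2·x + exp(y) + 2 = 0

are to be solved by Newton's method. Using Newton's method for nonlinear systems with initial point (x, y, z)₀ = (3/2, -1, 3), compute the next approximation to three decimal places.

At (3/2, -1, 3): F = (16.000, -9.000, 3.86788).
Jacobian J = [[-8·x, 6·y, 6·z], [2·y + 2·z, 2·x, 2·x - 5], [4·y + z + 2, 4·x + exp(y), x]].
At the point, J = [[-12.000, -6.000, 18.000], [4.000, 3.000, -2.000], [1.000, 6.36788, 1.500]] (det J = 245.65821).
Solving J·Δ = −F gives Δ = (4.068, -1.554, 1.305).
Then the next iterate is (x, y, z)₁ = (5.568, -2.554, 4.305).

(5.568, -2.554, 4.305)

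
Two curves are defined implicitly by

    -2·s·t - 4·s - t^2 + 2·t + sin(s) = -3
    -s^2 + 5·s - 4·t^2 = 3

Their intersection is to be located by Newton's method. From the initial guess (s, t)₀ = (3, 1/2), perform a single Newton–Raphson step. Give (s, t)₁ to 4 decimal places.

(0.1289, 1.7178)

At (3, 1/2): F = (-11.108880, 2.0000).
Jacobian J = [[-2·t + cos(s) - 4, -2·s - 2·t + 2], [-2·s + 5, -8·t]].
At the point, J = [[-5.989992, -5.0000], [-1.0000, -4.0000]] (det J = 18.959970).
Solving J·Δ = −F gives Δ = (-2.8711, 1.2178).
Then the next iterate is (s, t)₁ = (0.1289, 1.7178).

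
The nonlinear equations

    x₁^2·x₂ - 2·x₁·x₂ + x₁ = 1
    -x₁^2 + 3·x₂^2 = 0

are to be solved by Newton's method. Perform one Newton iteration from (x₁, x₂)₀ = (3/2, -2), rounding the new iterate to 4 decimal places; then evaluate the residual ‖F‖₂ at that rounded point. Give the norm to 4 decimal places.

4.7718

At (3/2, -2): F = (2.0000, 9.7500).
Jacobian J = [[2·x₁·x₂ - 2·x₂ + 1, x₁^2 - 2·x₁], [-2·x₁, 6·x₂]].
At the point, J = [[-1.0000, -0.7500], [-3.0000, -12.0000]] (det J = 9.7500).
Solving J·Δ = −F gives Δ = (1.7115, 0.3846).
Then the next iterate is (x₁, x₂)₁ = (3.2115, -1.6154).
Re-evaluating at (3.2115, -1.6154): F = (-4.073589, -2.485181), so ‖F‖₂ = 4.7718.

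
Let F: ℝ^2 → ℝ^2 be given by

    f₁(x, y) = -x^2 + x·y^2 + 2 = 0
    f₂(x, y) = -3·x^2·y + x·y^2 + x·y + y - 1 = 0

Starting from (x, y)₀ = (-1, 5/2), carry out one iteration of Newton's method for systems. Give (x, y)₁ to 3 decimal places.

(-0.398, 2.443)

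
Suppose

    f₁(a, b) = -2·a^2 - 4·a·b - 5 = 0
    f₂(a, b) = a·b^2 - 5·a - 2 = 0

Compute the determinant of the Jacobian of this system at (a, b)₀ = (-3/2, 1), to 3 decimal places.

J = [[-4·a - 4·b, -4·a], [b^2 - 5, 2·a·b]].
At the point, J = [[2.000, 6.000], [-4.000, -3.000]].
det J = 18.000.

18.000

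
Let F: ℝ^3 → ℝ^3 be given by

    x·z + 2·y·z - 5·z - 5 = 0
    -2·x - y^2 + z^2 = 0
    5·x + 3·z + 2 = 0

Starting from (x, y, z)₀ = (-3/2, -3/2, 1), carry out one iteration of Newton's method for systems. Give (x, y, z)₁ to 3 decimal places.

At (-3/2, -3/2, 1): F = (-14.500, 1.750, -2.500).
Jacobian J = [[z, 2·z, x + 2·y - 5], [-2, -2·y, 2·z], [5, 0, 3]].
At the point, J = [[1.000, 2.000, -9.500], [-2.000, 3.000, 2.000], [5.000, 0.000, 3.000]] (det J = 183.500).
Solving J·Δ = −F gives Δ = (1.211, 1.014, -1.185).
Then the next iterate is (x, y, z)₁ = (-0.289, -0.486, -0.185).

(-0.289, -0.486, -0.185)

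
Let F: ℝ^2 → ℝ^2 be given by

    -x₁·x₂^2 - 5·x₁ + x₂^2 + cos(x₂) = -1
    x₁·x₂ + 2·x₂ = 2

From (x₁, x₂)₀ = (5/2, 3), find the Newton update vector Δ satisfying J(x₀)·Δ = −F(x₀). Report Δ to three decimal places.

(-0.333, -2.334)

At (5/2, 3): F = (-25.98999, 11.500).
Jacobian J = [[-x₂^2 - 5, -2·x₁·x₂ + 2·x₂ - sin(x₂)], [x₂, x₁ + 2]].
At the point, J = [[-14.000, -9.14112], [3.000, 4.500]] (det J = -35.57664).
Solving J·Δ = −F gives Δ = (-0.333, -2.334).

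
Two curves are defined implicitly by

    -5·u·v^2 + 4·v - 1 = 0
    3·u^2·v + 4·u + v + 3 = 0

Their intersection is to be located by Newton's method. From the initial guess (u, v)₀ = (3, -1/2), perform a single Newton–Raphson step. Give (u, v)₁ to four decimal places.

(6.4667, 0.0833)

At (3, -1/2): F = (-6.7500, 1.0000).
Jacobian J = [[-5·v^2, -10·u·v + 4], [6·u·v + 4, 3·u^2 + 1]].
At the point, J = [[-1.2500, 19.0000], [-5.0000, 28.0000]] (det J = 60.0000).
Solving J·Δ = −F gives Δ = (3.4667, 0.5833).
Then the next iterate is (u, v)₁ = (6.4667, 0.0833).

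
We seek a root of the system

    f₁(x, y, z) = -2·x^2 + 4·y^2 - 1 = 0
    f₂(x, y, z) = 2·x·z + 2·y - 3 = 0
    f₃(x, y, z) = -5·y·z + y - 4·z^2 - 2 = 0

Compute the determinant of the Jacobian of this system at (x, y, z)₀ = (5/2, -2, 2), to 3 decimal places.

J = [[-4·x, 8·y, 0], [2·z, 2, 2·x], [0, -5·z + 1, -5·y - 8·z]].
At the point, J = [[-10.000, -16.000, 0.000], [4.000, 2.000, 5.000], [0.000, -9.000, -6.000]].
det J = -714.000.

-714.000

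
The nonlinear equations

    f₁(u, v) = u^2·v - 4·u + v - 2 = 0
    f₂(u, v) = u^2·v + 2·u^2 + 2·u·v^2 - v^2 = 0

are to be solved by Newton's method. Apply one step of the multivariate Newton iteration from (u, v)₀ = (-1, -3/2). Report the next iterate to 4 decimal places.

(-0.8529, -0.9265)

At (-1, -3/2): F = (-1.0000, -6.2500).
Jacobian J = [[2·u·v - 4, u^2 + 1], [2·u·v + 4·u + 2·v^2, u^2 + 4·u·v - 2·v]].
At the point, J = [[-1.0000, 2.0000], [3.5000, 10.0000]] (det J = -17.0000).
Solving J·Δ = −F gives Δ = (0.1471, 0.5735).
Then the next iterate is (u, v)₁ = (-0.8529, -0.9265).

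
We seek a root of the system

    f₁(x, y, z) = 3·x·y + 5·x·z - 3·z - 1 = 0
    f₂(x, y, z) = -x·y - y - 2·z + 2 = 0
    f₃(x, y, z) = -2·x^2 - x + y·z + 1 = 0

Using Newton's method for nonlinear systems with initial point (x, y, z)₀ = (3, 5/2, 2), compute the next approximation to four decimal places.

At (3, 5/2, 2): F = (45.5000, -12.0000, -15.0000).
Jacobian J = [[3·y + 5·z, 3·x, 5·x - 3], [-y, -x - 1, -2], [-4·x - 1, z, y]].
At the point, J = [[17.5000, 9.0000, 12.0000], [-2.5000, -4.0000, -2.0000], [-13.0000, 2.0000, 2.5000]] (det J = -498.7500).
Solving J·Δ = −F gives Δ = (-1.4857, -2.0143, -0.1143).
Then the next iterate is (x, y, z)₁ = (1.5143, 0.4857, 1.8857).

(1.5143, 0.4857, 1.8857)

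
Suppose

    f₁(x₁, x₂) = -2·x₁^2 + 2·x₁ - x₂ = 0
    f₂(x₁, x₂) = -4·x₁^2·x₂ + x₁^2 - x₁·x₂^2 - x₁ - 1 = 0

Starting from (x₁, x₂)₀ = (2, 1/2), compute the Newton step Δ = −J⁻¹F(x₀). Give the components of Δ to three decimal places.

(-0.715, -0.208)

At (2, 1/2): F = (-4.500, -7.500).
Jacobian J = [[-4·x₁ + 2, -1], [-8·x₁·x₂ + 2·x₁ - x₂^2 - 1, -4·x₁^2 - 2·x₁·x₂]].
At the point, J = [[-6.000, -1.000], [-5.250, -18.000]] (det J = 102.750).
Solving J·Δ = −F gives Δ = (-0.715, -0.208).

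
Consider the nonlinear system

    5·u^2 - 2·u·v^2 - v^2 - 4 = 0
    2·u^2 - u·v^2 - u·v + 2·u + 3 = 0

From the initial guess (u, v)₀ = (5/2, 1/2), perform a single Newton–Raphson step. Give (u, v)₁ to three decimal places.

(2.191, 3.530)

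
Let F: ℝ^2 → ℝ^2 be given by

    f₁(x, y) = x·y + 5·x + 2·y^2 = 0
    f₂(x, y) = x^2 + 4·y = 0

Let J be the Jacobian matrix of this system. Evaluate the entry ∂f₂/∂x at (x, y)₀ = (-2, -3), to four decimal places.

-4.0000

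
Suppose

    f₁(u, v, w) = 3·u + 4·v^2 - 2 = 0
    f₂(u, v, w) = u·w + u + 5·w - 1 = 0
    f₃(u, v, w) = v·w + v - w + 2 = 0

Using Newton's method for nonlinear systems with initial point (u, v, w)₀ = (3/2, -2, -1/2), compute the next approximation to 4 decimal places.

(-0.9926, -1.3111, 0.1148)

At (3/2, -2, -1/2): F = (18.5000, -2.7500, 1.5000).
Jacobian J = [[3, 8·v, 0], [w + 1, 0, u + 5], [0, w + 1, v - 1]].
At the point, J = [[3.0000, -16.0000, 0.0000], [0.5000, 0.0000, 6.5000], [0.0000, 0.5000, -3.0000]] (det J = -33.7500).
Solving J·Δ = −F gives Δ = (-2.4926, 0.6889, 0.6148).
Then the next iterate is (u, v, w)₁ = (-0.9926, -1.3111, 0.1148).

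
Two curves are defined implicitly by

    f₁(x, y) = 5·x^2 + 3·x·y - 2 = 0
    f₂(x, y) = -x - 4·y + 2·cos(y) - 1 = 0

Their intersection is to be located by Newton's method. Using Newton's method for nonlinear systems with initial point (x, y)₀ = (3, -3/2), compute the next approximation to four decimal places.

At (3, -3/2): F = (29.5000, 2.141474).
Jacobian J = [[10·x + 3·y, 3·x], [-1, -2·sin(y) - 4]].
At the point, J = [[25.5000, 9.0000], [-1.0000, -2.005010]] (det J = -42.127756).
Solving J·Δ = −F gives Δ = (-1.8615, 1.9965).
Then the next iterate is (x, y)₁ = (1.1385, 0.4965).

(1.1385, 0.4965)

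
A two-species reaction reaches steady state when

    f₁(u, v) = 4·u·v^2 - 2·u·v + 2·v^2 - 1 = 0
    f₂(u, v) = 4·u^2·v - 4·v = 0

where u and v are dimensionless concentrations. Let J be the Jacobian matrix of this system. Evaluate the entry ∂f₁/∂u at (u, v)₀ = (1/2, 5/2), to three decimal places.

∂f₁/∂u = 4·v^2 - 2·v.
At (1/2, 5/2) this is 20.000.

20.000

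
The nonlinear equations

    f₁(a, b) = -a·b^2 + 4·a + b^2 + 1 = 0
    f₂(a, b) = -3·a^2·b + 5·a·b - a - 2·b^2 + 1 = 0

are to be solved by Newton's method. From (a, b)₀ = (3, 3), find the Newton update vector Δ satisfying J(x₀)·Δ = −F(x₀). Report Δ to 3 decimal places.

(-1.533, 0.222)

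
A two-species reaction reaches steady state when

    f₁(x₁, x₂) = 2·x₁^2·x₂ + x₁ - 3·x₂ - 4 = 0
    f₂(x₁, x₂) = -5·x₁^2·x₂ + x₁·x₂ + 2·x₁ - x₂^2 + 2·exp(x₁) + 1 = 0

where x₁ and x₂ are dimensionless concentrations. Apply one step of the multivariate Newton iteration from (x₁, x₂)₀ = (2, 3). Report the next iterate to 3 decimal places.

At (2, 3): F = (13.000, -43.22189).
Jacobian J = [[4·x₁·x₂ + 1, 2·x₁^2 - 3], [-10·x₁·x₂ + x₂ + 2·exp(x₁) + 2, -5·x₁^2 + x₁ - 2·x₂]].
At the point, J = [[25.000, 5.000], [-40.22189, -24.000]] (det J = -398.89056).
Solving J·Δ = −F gives Δ = (-0.240, -1.398).
Then the next iterate is (x₁, x₂)₁ = (1.760, 1.602).

(1.760, 1.602)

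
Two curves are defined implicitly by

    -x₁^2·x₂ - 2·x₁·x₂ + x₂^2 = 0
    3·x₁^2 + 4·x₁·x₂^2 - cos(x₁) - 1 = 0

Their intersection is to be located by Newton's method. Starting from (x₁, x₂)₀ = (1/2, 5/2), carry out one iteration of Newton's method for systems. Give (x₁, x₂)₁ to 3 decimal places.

(0.437, 1.541)

At (1/2, 5/2): F = (3.125, 11.37242).
Jacobian J = [[-2·x₁·x₂ - 2·x₂, -x₁^2 - 2·x₁ + 2·x₂], [6·x₁ + 4·x₂^2 + sin(x₁), 8·x₁·x₂]].
At the point, J = [[-7.500, 3.750], [28.47943, 10.000]] (det J = -181.79785).
Solving J·Δ = −F gives Δ = (-0.063, -0.959).
Then the next iterate is (x₁, x₂)₁ = (0.437, 1.541).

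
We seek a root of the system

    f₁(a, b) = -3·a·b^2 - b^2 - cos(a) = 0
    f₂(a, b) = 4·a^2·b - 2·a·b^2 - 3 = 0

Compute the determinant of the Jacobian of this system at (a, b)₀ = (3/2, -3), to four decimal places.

1079.9324

J = [[-3·b^2 + sin(a), -6·a·b - 2·b], [8·a·b - 2·b^2, 4·a^2 - 4·a·b]].
At the point, J = [[-26.002505, 33.0000], [-54.0000, 27.0000]].
det J = 1079.9324.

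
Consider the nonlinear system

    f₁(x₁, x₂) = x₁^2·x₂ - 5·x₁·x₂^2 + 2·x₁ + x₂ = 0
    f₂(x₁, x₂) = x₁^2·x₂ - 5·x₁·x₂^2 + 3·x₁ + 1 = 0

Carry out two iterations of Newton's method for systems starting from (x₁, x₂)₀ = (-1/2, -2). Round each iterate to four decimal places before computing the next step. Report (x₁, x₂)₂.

(-0.3353, 0.6647)

At (-1/2, -2): F = (6.5000, 9.0000).
Jacobian J = [[2·x₁·x₂ - 5·x₂^2 + 2, x₁^2 - 10·x₁·x₂ + 1], [2·x₁·x₂ - 5·x₂^2 + 3, x₁^2 - 10·x₁·x₂]].
At the point, J = [[-16.0000, -8.7500], [-15.0000, -9.7500]] (det J = 24.7500).
Solving J·Δ = −F gives Δ = (-0.6212, 1.8788).
Then the next iterate is (x₁, x₂)₁ = (-1.1212, -0.1212).
Round to (-1.1212, -0.1212) and repeat: F = (-2.433610, -2.433610), J = [[2.198332, 0.898195], [3.198332, -0.101805]].
Δ = (0.7859, 0.7859), so (x₁, x₂)₂ = (-0.3353, 0.6647).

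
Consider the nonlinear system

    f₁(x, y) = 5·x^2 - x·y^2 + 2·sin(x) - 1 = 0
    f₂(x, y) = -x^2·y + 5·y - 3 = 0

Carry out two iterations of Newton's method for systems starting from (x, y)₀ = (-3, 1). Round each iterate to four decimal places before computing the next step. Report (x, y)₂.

At (-3, 1): F = (46.717760, -7.0000).
Jacobian J = [[10·x - y^2 + 2·cos(x), -2·x·y], [-2·x·y, -x^2 + 5]].
At the point, J = [[-32.979985, 6.0000], [6.0000, -4.0000]] (det J = 95.919940).
Solving J·Δ = −F gives Δ = (1.5103, 0.5155).
Then the next iterate is (x, y)₁ = (-1.4897, 1.5155).
Round to (-1.4897, 1.5155) and repeat: F = (11.524057, 1.214293), J = [[-17.031725, 4.515281], [4.515281, 2.780794]].
Δ = (0.3921, -1.0733), so (x, y)₂ = (-1.0976, 0.4422).

(-1.0976, 0.4422)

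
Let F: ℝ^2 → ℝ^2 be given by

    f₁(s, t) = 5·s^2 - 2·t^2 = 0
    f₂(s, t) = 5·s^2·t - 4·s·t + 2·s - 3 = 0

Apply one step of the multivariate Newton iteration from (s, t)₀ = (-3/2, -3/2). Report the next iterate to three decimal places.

At (-3/2, -3/2): F = (6.750, -31.875).
Jacobian J = [[10·s, -4·t], [10·s·t - 4·t + 2, 5·s^2 - 4·s]].
At the point, J = [[-15.000, 6.000], [30.500, 17.250]] (det J = -441.750).
Solving J·Δ = −F gives Δ = (0.697, 0.616).
Then the next iterate is (s, t)₁ = (-0.803, -0.884).

(-0.803, -0.884)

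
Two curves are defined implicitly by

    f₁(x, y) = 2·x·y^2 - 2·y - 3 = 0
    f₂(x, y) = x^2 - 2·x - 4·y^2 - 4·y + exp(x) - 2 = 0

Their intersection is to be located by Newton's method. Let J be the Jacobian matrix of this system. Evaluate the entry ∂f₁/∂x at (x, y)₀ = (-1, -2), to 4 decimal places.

∂f₁/∂x = 2·y^2.
At (-1, -2) this is 8.0000.

8.0000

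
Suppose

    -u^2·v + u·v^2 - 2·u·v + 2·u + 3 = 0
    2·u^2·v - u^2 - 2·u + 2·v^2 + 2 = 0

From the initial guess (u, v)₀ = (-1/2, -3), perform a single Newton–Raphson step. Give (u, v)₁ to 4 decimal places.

At (-1/2, -3): F = (-4.7500, 19.2500).
Jacobian J = [[-2·u·v + v^2 - 2·v + 2, -u^2 + 2·u·v - 2·u], [4·u·v - 2·u - 2, 2·u^2 + 4·v]].
At the point, J = [[14.0000, 3.7500], [5.0000, -11.5000]] (det J = -179.7500).
Solving J·Δ = −F gives Δ = (-0.0977, 1.6314).
Then the next iterate is (u, v)₁ = (-0.5977, -1.3686).

(-0.5977, -1.3686)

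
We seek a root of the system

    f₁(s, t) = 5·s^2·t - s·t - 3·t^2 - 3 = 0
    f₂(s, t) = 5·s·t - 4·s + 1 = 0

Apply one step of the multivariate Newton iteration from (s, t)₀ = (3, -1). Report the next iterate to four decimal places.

(179.0000, 106.3333)

At (3, -1): F = (-48.0000, -26.0000).
Jacobian J = [[10·s·t - t, 5·s^2 - s - 6·t], [5·t - 4, 5·s]].
At the point, J = [[-29.0000, 48.0000], [-9.0000, 15.0000]] (det J = -3.0000).
Solving J·Δ = −F gives Δ = (176.0000, 107.3333).
Then the next iterate is (s, t)₁ = (179.0000, 106.3333).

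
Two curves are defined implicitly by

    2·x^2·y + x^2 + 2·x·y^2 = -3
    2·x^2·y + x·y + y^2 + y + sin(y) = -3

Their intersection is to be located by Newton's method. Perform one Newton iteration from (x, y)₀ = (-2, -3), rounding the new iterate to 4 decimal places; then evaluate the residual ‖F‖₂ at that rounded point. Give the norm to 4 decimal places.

14.7197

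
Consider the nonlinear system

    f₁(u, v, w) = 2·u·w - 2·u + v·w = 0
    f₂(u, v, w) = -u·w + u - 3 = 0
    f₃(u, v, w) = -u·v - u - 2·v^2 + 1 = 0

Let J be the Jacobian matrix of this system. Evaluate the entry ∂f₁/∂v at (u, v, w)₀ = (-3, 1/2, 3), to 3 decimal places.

∂f₁/∂v = w.
At (-3, 1/2, 3) this is 3.000.

3.000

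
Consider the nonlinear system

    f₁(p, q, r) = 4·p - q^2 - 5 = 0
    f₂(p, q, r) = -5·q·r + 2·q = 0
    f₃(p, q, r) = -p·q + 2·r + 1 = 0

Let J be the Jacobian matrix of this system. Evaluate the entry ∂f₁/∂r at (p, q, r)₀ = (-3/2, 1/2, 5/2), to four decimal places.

0.0000

∂f₁/∂r = 0.
At (-3/2, 1/2, 5/2) this is 0.0000.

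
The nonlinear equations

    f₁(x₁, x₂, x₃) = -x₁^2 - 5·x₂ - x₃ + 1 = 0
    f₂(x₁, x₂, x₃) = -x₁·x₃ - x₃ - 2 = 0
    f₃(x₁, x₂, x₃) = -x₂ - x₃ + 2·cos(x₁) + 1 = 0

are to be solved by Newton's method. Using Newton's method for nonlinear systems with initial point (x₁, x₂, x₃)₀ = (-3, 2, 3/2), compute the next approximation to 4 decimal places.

At (-3, 2, 3/2): F = (-19.5000, 1.0000, -4.479985).
Jacobian J = [[-2·x₁, -5, -1], [-x₃, 0, -x₁ - 1], [-2·sin(x₁), -1, -1]].
At the point, J = [[6.0000, -5.0000, -1.0000], [-1.5000, 0.0000, 2.0000], [0.282240, -1.0000, -1.0000]] (det J = 15.177600).
Solving J·Δ = −F gives Δ = (-0.1186, -3.9245, -0.5889).
Then the next iterate is (x₁, x₂, x₃)₁ = (-3.1186, -1.9245, 0.9111).

(-3.1186, -1.9245, 0.9111)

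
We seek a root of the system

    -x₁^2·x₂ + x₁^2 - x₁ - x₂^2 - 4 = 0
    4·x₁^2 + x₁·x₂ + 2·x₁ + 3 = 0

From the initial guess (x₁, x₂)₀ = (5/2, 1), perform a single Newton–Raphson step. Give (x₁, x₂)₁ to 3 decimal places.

(1.036, 0.268)

At (5/2, 1): F = (-7.500, 35.500).
Jacobian J = [[-2·x₁·x₂ + 2·x₁ - 1, -x₁^2 - 2·x₂], [8·x₁ + x₂ + 2, x₁]].
At the point, J = [[-1.000, -8.250], [23.000, 2.500]] (det J = 187.250).
Solving J·Δ = −F gives Δ = (-1.464, -0.732).
Then the next iterate is (x₁, x₂)₁ = (1.036, 0.268).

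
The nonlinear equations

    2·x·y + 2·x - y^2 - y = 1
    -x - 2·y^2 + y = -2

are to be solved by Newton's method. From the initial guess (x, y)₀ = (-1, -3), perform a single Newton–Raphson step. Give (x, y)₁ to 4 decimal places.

At (-1, -3): F = (-3.0000, -18.0000).
Jacobian J = [[2·y + 2, 2·x - 2·y - 1], [-1, -4·y + 1]].
At the point, J = [[-4.0000, 3.0000], [-1.0000, 13.0000]] (det J = -49.0000).
Solving J·Δ = −F gives Δ = (0.3061, 1.4082).
Then the next iterate is (x, y)₁ = (-0.6939, -1.5918).

(-0.6939, -1.5918)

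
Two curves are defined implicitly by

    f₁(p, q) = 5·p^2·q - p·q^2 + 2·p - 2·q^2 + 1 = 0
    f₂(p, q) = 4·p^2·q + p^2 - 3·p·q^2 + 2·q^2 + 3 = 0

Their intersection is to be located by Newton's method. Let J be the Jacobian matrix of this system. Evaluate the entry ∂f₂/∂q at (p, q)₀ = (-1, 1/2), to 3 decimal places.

9.000

∂f₂/∂q = 4·p^2 - 6·p·q + 4·q.
At (-1, 1/2) this is 9.000.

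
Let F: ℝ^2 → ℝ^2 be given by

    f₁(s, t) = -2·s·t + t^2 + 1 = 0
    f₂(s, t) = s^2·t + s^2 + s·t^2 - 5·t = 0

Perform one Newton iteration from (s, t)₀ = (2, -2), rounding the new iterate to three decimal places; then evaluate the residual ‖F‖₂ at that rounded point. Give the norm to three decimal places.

At (2, -2): F = (13.000, 14.000).
Jacobian J = [[-2·t, -2·s + 2·t], [2·s·t + 2·s + t^2, s^2 + 2·s·t - 5]].
At the point, J = [[4.000, -8.000], [0.000, -9.000]] (det J = -36.000).
Solving J·Δ = −F gives Δ = (-0.139, 1.556).
Then the next iterate is (s, t)₁ = (1.861, -0.444).
Re-evaluating at (1.861, -0.444): F = (2.84970, 4.51248), so ‖F‖₂ = 5.337.

5.337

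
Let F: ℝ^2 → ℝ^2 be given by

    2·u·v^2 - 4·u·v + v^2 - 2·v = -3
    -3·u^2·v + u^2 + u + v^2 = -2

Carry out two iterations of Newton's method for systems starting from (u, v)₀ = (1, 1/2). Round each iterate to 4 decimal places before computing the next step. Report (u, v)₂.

At (1, 1/2): F = (0.7500, 2.7500).
Jacobian J = [[2·v^2 - 4·v, 4·u·v - 4·u + 2·v - 2], [-6·u·v + 2·u + 1, -3·u^2 + 2·v]].
At the point, J = [[-1.5000, -3.0000], [0.0000, -2.0000]] (det J = 3.0000).
Solving J·Δ = −F gives Δ = (-2.2500, 1.3750).
Then the next iterate is (u, v)₁ = (-1.2500, 1.8750).
Round to (-1.2500, 1.8750) and repeat: F = (3.351562, -2.960938), J = [[-0.468750, -2.6250], [12.5625, -0.9375]].
Δ = (0.3266, 1.2185), so (u, v)₂ = (-0.9234, 3.0935).

(-0.9234, 3.0935)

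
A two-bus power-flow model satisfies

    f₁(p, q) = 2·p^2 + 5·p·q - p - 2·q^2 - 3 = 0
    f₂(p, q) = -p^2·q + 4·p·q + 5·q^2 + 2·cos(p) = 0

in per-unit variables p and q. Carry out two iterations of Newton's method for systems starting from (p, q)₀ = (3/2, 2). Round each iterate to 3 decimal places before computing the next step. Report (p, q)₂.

(1.033, 0.212)

At (3/2, 2): F = (7.000, 27.64147).
Jacobian J = [[4·p + 5·q - 1, 5·p - 4·q], [-2·p·q + 4·q - 2·sin(p), -p^2 + 4·p + 10·q]].
At the point, J = [[15.000, -0.500], [0.00501, 23.750]] (det J = 356.25251).
Solving J·Δ = −F gives Δ = (-0.505, -1.164).
Then the next iterate is (p, q)₁ = (0.995, 0.836).
Round to (0.995, 0.836) and repeat: F = (0.74636, 7.08310), J = [[7.160, 1.631], [0.00284, 11.34997]].
Δ = (0.038, -0.624), so (p, q)₂ = (1.033, 0.212).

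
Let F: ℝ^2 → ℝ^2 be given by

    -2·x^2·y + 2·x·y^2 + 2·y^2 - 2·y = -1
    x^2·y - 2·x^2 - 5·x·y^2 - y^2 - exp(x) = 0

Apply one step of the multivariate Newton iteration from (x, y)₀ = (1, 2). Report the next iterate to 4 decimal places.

(0.5832, 1.2500)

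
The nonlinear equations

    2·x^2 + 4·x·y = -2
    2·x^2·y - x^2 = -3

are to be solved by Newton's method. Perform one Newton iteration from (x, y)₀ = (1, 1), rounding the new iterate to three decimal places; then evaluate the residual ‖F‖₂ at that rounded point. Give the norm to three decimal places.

0.000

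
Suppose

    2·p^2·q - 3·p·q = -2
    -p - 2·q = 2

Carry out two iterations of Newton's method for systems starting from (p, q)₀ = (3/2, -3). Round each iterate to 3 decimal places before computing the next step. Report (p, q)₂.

At (3/2, -3): F = (2.000, 2.500).
Jacobian J = [[4·p·q - 3·q, 2·p^2 - 3·p], [-1, -2]].
At the point, J = [[-9.000, 0.000], [-1.000, -2.000]] (det J = 18.000).
Solving J·Δ = −F gives Δ = (0.222, 1.139).
Then the next iterate is (p, q)₁ = (1.722, -1.861).
Round to (1.722, -1.861) and repeat: F = (0.57714, 0.000), J = [[-7.23557, 0.76457], [-1.000, -2.000]].
Δ = (0.076, -0.038), so (p, q)₂ = (1.798, -1.899).

(1.798, -1.899)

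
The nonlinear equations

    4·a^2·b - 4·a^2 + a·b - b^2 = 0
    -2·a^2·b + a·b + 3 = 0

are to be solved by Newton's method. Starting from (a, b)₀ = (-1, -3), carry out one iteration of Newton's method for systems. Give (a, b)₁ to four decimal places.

At (-1, -3): F = (-22.0000, 12.0000).
Jacobian J = [[8·a·b - 8·a + b, 4·a^2 + a - 2·b], [-4·a·b + b, -2·a^2 + a]].
At the point, J = [[29.0000, 9.0000], [-15.0000, -3.0000]] (det J = 48.0000).
Solving J·Δ = −F gives Δ = (0.8750, -0.3750).
Then the next iterate is (a, b)₁ = (-0.1250, -3.3750).

(-0.1250, -3.3750)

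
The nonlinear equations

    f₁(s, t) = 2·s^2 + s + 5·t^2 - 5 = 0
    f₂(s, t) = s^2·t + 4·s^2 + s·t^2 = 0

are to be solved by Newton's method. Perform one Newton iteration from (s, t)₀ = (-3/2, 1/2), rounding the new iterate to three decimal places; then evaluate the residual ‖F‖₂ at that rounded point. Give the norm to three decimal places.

5.796

At (-3/2, 1/2): F = (-0.750, 9.750).
Jacobian J = [[4·s + 1, 10·t], [2·s·t + 8·s + t^2, s^2 + 2·s·t]].
At the point, J = [[-5.000, 5.000], [-13.250, 0.750]] (det J = 62.500).
Solving J·Δ = −F gives Δ = (0.789, 0.939).
Then the next iterate is (s, t)₁ = (-0.711, 1.439).
Re-evaluating at (-0.711, 1.439): F = (5.65365, 1.27725), so ‖F‖₂ = 5.796.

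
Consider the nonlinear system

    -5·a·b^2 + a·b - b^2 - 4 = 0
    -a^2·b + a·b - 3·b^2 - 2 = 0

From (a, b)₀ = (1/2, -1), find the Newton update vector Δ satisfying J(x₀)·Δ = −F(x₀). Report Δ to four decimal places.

(-0.2833, 0.8400)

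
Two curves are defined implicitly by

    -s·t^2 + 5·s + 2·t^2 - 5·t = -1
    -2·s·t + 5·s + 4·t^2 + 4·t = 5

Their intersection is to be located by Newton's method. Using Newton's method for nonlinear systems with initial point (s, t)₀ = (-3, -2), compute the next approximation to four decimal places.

(0.1781, -1.2329)

At (-3, -2): F = (16.0000, -24.0000).
Jacobian J = [[-t^2 + 5, -2·s·t + 4·t - 5], [-2·t + 5, -2·s + 8·t + 4]].
At the point, J = [[1.0000, -25.0000], [9.0000, -6.0000]] (det J = 219.0000).
Solving J·Δ = −F gives Δ = (3.1781, 0.7671).
Then the next iterate is (s, t)₁ = (0.1781, -1.2329).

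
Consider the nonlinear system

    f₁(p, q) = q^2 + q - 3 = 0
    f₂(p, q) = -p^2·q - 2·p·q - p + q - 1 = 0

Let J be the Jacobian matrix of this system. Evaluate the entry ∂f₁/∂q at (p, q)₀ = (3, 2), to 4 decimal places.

∂f₁/∂q = 2·q + 1.
At (3, 2) this is 5.0000.

5.0000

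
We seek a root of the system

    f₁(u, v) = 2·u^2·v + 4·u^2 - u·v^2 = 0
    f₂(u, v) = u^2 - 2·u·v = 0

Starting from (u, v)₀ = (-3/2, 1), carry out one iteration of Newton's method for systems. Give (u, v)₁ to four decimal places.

(-1.2115, -0.2692)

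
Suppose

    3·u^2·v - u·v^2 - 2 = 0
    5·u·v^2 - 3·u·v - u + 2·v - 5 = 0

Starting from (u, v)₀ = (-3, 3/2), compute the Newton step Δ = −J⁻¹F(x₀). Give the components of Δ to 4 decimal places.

(1.0737, -0.3846)

At (-3, 3/2): F = (45.2500, -19.2500).
Jacobian J = [[6·u·v - v^2, 3·u^2 - 2·u·v], [5·v^2 - 3·v - 1, 10·u·v - 3·u + 2]].
At the point, J = [[-29.2500, 36.0000], [5.7500, -34.0000]] (det J = 787.5000).
Solving J·Δ = −F gives Δ = (1.0737, -0.3846).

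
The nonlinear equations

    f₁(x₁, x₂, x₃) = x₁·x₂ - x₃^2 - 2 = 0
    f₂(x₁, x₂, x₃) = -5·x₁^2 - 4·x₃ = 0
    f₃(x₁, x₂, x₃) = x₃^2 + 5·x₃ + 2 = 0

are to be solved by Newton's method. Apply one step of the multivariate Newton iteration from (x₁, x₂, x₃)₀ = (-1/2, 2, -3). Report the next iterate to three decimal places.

(-5.850, -91.400, -7.000)

At (-1/2, 2, -3): F = (-12.000, 10.750, -4.000).
Jacobian J = [[x₂, x₁, -2·x₃], [-10·x₁, 0, -4], [0, 0, 2·x₃ + 5]].
At the point, J = [[2.000, -0.500, 6.000], [5.000, 0.000, -4.000], [0.000, 0.000, -1.000]] (det J = -2.500).
Solving J·Δ = −F gives Δ = (-5.350, -93.400, -4.000).
Then the next iterate is (x₁, x₂, x₃)₁ = (-5.850, -91.400, -7.000).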